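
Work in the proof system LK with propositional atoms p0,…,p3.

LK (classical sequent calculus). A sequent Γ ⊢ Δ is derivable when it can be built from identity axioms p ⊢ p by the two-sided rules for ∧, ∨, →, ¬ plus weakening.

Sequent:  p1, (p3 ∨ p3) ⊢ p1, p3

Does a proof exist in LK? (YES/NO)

Derivation trace:
[∨L] p1, (p3 ∨ p3) ⊢ p1, p3
  [WL] p1, p3 ⊢ p1
    [Ax] p1 ⊢ p1
  [Ax] p3 ⊢ p3

Result: YES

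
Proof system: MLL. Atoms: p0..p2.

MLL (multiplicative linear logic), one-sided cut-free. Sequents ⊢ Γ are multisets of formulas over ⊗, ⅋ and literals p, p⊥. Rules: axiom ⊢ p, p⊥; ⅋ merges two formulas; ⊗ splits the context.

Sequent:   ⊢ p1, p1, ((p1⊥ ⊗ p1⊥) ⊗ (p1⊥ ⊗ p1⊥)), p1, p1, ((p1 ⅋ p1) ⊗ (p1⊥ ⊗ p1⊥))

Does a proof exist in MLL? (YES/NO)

Derivation (root first):
[⊗]  ⊢ p1, p1, ((p1⊥ ⊗ p1⊥) ⊗ (p1⊥ ⊗ p1⊥)), p1, p1, ((p1 ⅋ p1) ⊗ (p1⊥ ⊗ p1⊥))
  [⅋]  ⊢ p1, p1, ((p1⊥ ⊗ p1⊥) ⊗ (p1⊥ ⊗ p1⊥)), (p1 ⅋ p1)
    [⊗]  ⊢ p1, p1, p1, p1, ((p1⊥ ⊗ p1⊥) ⊗ (p1⊥ ⊗ p1⊥))
      [⊗]  ⊢ p1, p1, (p1⊥ ⊗ p1⊥)
        [Ax]  ⊢ p1, p1⊥
        [Ax]  ⊢ p1, p1⊥
      [⊗]  ⊢ p1, p1, (p1⊥ ⊗ p1⊥)
        [Ax]  ⊢ p1, p1⊥
        [Ax]  ⊢ p1, p1⊥
  [⊗]  ⊢ p1, p1, (p1⊥ ⊗ p1⊥)
    [Ax]  ⊢ p1, p1⊥
    [Ax]  ⊢ p1, p1⊥

Result: YES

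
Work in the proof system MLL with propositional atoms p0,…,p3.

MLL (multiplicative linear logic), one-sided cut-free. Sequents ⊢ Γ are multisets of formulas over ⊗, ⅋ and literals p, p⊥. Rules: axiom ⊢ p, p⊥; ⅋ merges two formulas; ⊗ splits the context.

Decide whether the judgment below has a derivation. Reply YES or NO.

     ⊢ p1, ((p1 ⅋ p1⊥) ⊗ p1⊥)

Derivation (root first):
[⊗]  ⊢ p1, ((p1 ⅋ p1⊥) ⊗ p1⊥)
  [⅋]  ⊢ (p1 ⅋ p1⊥)
    [Ax]  ⊢ p1, p1⊥
  [Ax]  ⊢ p1, p1⊥

Result: YES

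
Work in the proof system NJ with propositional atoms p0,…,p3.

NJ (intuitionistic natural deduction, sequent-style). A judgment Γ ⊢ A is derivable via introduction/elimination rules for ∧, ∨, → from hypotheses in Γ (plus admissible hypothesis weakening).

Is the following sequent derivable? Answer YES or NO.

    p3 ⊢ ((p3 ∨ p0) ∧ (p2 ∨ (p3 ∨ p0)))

Derivation trace:
[∧I] p3 ⊢ ((p3 ∨ p0) ∧ (p2 ∨ (p3 ∨ p0)))
  [∨I₁] p3 ⊢ (p3 ∨ p0)
    [Ax] p3 ⊢ p3
  [Wk] p3, p3 ⊢ (p2 ∨ (p3 ∨ p0))
    [∨I₂] p3 ⊢ (p2 ∨ (p3 ∨ p0))
      [∨I₁] p3 ⊢ (p3 ∨ p0)
        [Ax] p3 ⊢ p3

Result: YES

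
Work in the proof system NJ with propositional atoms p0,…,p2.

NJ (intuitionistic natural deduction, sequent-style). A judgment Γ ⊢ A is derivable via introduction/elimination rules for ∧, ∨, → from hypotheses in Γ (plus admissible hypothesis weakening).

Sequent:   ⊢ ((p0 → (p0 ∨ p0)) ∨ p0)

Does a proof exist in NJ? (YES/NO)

Derivation trace:
[∨I₁]  ⊢ ((p0 → (p0 ∨ p0)) ∨ p0)
  [→I]  ⊢ (p0 → (p0 ∨ p0))
    [∨I₂] p0 ⊢ (p0 ∨ p0)
      [Ax] p0 ⊢ p0

Result: YES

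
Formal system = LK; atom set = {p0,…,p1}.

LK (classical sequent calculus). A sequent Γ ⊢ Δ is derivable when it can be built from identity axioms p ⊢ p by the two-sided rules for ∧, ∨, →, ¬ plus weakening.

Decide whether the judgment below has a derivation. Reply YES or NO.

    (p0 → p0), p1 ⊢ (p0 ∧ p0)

Truth-table refutation:
  v=00: Γ:[(p0 → p0)=T, p1=F] Δ:[(p0 ∧ p0)=F] refutes=False
  v=01: Γ:[(p0 → p0)=T, p1=T] Δ:[(p0 ∧ p0)=F] refutes=True  ← countermodel

Result: NO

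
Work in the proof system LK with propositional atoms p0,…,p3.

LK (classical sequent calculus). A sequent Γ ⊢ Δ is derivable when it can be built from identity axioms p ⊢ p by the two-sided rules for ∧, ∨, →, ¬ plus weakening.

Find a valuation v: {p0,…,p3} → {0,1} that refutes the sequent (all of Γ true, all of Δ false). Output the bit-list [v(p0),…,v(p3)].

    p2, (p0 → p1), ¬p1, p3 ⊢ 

Search for a countermodel by truth-table:
  v=0000: Γ:[p2=F, (p0 → p1)=T, ¬p1=T, p3=F] Δ:[] refutes=False
  v=0001: Γ:[p2=F, (p0 → p1)=T, ¬p1=T, p3=T] Δ:[] refutes=False
  v=0010: Γ:[p2=T, (p0 → p1)=T, ¬p1=T, p3=F] Δ:[] refutes=False
  v=0011: Γ:[p2=T, (p0 → p1)=T, ¬p1=T, p3=T] Δ:[] refutes=True  ← countermodel

Result: [0, 0, 1, 1]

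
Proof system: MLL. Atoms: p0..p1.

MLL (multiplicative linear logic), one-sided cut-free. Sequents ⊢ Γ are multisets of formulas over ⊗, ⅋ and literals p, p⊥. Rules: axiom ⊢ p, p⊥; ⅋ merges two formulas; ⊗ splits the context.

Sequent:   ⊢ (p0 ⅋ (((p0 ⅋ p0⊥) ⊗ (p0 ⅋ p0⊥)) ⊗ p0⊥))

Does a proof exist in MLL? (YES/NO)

Proof tree:
[⅋]  ⊢ (p0 ⅋ (((p0 ⅋ p0⊥) ⊗ (p0 ⅋ p0⊥)) ⊗ p0⊥))
  [⊗]  ⊢ p0, (((p0 ⅋ p0⊥) ⊗ (p0 ⅋ p0⊥)) ⊗ p0⊥)
    [⊗]  ⊢ ((p0 ⅋ p0⊥) ⊗ (p0 ⅋ p0⊥))
      [⅋]  ⊢ (p0 ⅋ p0⊥)
        [Ax]  ⊢ p0, p0⊥
      [⅋]  ⊢ (p0 ⅋ p0⊥)
        [Ax]  ⊢ p0, p0⊥
    [Ax]  ⊢ p0, p0⊥

Result: YES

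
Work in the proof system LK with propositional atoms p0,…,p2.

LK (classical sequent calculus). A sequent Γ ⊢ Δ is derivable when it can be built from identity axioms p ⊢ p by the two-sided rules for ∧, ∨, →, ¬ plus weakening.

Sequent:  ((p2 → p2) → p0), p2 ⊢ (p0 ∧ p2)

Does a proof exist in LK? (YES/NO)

Derivation (root first):
[∧R] ((p2 → p2) → p0), p2 ⊢ (p0 ∧ p2)
  [→L] p2, ((p2 → p2) → p0) ⊢ p0
    [→R] p2 ⊢ (p2 → p2)
      [WL] p2, p2 ⊢ p2
        [Ax] p2 ⊢ p2
    [Ax] p0 ⊢ p0
  [Ax] p2 ⊢ p2

Result: YES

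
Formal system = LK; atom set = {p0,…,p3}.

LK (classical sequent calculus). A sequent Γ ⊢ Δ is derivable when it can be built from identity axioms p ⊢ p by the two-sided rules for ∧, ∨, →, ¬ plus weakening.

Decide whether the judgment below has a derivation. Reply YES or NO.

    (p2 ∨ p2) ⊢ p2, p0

Proof tree:
[WR] (p2 ∨ p2) ⊢ p2, p0
  [∨L] (p2 ∨ p2) ⊢ p2
    [Ax] p2 ⊢ p2
    [Ax] p2 ⊢ p2

Result: YES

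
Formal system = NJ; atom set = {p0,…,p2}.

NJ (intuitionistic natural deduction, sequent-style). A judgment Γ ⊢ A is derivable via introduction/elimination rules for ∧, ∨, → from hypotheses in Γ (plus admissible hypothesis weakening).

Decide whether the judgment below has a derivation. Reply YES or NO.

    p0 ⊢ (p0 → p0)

Proof tree:
[→I] p0 ⊢ (p0 → p0)
  [Wk] p0, p0 ⊢ p0
    [Ax] p0 ⊢ p0

Result: YES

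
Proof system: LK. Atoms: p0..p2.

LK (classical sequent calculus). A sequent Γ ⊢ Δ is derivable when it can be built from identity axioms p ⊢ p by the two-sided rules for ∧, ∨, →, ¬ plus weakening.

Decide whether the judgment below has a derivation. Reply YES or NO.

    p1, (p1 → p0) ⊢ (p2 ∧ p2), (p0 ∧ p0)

Derivation trace:
[→L] p1, (p1 → p0) ⊢ (p2 ∧ p2), (p0 ∧ p0)
  [Ax] p1 ⊢ p1
  [∧R] p0 ⊢ (p0 ∧ p0), (p2 ∧ p2)
    [WR] p0 ⊢ (p0 ∧ p0), p2
      [∧R] p0 ⊢ (p0 ∧ p0)
        [Ax] p0 ⊢ p0
        [Ax] p0 ⊢ p0
    [WR] p0 ⊢ (p0 ∧ p0), p2
      [∧R] p0 ⊢ (p0 ∧ p0)
        [Ax] p0 ⊢ p0
        [Ax] p0 ⊢ p0

Result: YES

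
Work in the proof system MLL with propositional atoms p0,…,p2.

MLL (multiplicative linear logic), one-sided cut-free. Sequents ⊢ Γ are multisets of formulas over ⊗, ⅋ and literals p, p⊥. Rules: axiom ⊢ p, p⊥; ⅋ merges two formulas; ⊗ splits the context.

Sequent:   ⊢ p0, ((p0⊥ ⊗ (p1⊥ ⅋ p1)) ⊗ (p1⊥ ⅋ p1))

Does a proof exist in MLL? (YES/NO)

Derivation trace:
[⊗]  ⊢ p0, ((p0⊥ ⊗ (p1⊥ ⅋ p1)) ⊗ (p1⊥ ⅋ p1))
  [⊗]  ⊢ p0, (p0⊥ ⊗ (p1⊥ ⅋ p1))
    [Ax]  ⊢ p0, p0⊥
    [⅋]  ⊢ (p1⊥ ⅋ p1)
      [Ax]  ⊢ p1, p1⊥
  [⅋]  ⊢ (p1⊥ ⅋ p1)
    [Ax]  ⊢ p1, p1⊥

Result: YES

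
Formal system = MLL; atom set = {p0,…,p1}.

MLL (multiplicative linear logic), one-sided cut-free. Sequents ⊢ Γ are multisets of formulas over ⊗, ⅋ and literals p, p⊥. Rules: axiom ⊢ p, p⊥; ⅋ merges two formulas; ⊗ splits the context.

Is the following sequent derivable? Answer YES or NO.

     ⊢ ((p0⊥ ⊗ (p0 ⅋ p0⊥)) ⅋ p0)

Proof tree:
[⅋]  ⊢ ((p0⊥ ⊗ (p0 ⅋ p0⊥)) ⅋ p0)
  [⊗]  ⊢ p0, (p0⊥ ⊗ (p0 ⅋ p0⊥))
    [Ax]  ⊢ p0, p0⊥
    [⅋]  ⊢ (p0 ⅋ p0⊥)
      [Ax]  ⊢ p0, p0⊥

Result: YES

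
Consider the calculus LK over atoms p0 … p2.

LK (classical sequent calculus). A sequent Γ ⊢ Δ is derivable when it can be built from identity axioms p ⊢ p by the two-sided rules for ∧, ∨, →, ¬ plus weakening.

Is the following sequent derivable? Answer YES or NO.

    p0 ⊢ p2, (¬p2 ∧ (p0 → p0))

Derivation trace:
[WL] p0 ⊢ p2, (¬p2 ∧ (p0 → p0))
  [∧R]  ⊢ p2, (¬p2 ∧ (p0 → p0))
    [¬R]  ⊢ p2, ¬p2
      [Ax] p2 ⊢ p2
    [→R]  ⊢ (p0 → p0)
      [Ax] p0 ⊢ p0

Result: YES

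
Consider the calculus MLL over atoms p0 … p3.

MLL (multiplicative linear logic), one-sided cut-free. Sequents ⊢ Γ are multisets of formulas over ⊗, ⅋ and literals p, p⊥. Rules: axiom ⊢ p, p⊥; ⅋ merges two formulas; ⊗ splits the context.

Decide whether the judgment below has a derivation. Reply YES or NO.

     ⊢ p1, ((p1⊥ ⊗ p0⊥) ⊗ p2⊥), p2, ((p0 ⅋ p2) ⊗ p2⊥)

Proof tree:
[⊗]  ⊢ p1, ((p1⊥ ⊗ p0⊥) ⊗ p2⊥), p2, ((p0 ⅋ p2) ⊗ p2⊥)
  [⅋]  ⊢ p1, ((p1⊥ ⊗ p0⊥) ⊗ p2⊥), (p0 ⅋ p2)
    [⊗]  ⊢ p1, p0, p2, ((p1⊥ ⊗ p0⊥) ⊗ p2⊥)
      [⊗]  ⊢ p1, p0, (p1⊥ ⊗ p0⊥)
        [Ax]  ⊢ p1, p1⊥
        [Ax]  ⊢ p0, p0⊥
      [Ax]  ⊢ p2, p2⊥
  [Ax]  ⊢ p2, p2⊥

Result: YES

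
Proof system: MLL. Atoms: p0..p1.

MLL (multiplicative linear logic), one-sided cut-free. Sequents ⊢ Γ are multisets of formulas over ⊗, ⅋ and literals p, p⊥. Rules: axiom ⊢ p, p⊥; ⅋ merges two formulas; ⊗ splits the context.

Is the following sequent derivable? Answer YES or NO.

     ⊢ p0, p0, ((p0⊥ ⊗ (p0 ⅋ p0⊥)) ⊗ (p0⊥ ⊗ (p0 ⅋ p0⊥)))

Derivation trace:
[⊗]  ⊢ p0, p0, ((p0⊥ ⊗ (p0 ⅋ p0⊥)) ⊗ (p0⊥ ⊗ (p0 ⅋ p0⊥)))
  [⊗]  ⊢ p0, (p0⊥ ⊗ (p0 ⅋ p0⊥))
    [Ax]  ⊢ p0, p0⊥
    [⅋]  ⊢ (p0 ⅋ p0⊥)
      [Ax]  ⊢ p0, p0⊥
  [⊗]  ⊢ p0, (p0⊥ ⊗ (p0 ⅋ p0⊥))
    [Ax]  ⊢ p0, p0⊥
    [⅋]  ⊢ (p0 ⅋ p0⊥)
      [Ax]  ⊢ p0, p0⊥

Result: YES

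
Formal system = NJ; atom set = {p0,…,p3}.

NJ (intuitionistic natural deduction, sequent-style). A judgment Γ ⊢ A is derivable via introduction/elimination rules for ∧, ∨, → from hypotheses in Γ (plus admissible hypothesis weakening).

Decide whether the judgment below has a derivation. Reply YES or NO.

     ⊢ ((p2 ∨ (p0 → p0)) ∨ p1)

Proof tree:
[∨I₁]  ⊢ ((p2 ∨ (p0 → p0)) ∨ p1)
  [∨I₂]  ⊢ (p2 ∨ (p0 → p0))
    [→I]  ⊢ (p0 → p0)
      [Ax] p0 ⊢ p0

Result: YES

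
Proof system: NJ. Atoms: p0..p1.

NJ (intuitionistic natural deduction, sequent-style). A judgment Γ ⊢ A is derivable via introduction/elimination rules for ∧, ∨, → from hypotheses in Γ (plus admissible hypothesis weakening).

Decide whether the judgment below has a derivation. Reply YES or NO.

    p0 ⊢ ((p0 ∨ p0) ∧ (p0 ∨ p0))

Derivation (root first):
[∧I] p0 ⊢ ((p0 ∨ p0) ∧ (p0 ∨ p0))
  [∨I₁] p0 ⊢ (p0 ∨ p0)
    [Ax] p0 ⊢ p0
  [∨I₁] p0 ⊢ (p0 ∨ p0)
    [Ax] p0 ⊢ p0

Result: YES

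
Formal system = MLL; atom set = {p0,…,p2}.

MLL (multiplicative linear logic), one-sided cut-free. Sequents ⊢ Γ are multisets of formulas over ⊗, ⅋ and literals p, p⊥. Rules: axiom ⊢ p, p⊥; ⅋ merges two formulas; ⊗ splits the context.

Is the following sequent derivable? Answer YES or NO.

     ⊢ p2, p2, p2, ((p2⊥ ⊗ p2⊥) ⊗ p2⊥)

Derivation trace:
[⊗]  ⊢ p2, p2, p2, ((p2⊥ ⊗ p2⊥) ⊗ p2⊥)
  [⊗]  ⊢ p2, p2, (p2⊥ ⊗ p2⊥)
    [Ax]  ⊢ p2, p2⊥
    [Ax]  ⊢ p2, p2⊥
  [Ax]  ⊢ p2, p2⊥

Result: YES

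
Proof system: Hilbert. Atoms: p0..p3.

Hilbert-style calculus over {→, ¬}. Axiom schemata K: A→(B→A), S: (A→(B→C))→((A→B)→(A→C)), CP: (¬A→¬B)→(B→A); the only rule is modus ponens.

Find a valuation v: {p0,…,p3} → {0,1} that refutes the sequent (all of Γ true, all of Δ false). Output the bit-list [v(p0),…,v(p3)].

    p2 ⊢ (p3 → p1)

Search for a countermodel by truth-table:
  v=0000: Γ:[p2=F] Δ:[(p3 → p1)=T] refutes=False
  v=0001: Γ:[p2=F] Δ:[(p3 → p1)=F] refutes=False
  v=0010: Γ:[p2=T] Δ:[(p3 → p1)=T] refutes=False
  v=0011: Γ:[p2=T] Δ:[(p3 → p1)=F] refutes=True  ← countermodel

Result: [0, 0, 1, 1]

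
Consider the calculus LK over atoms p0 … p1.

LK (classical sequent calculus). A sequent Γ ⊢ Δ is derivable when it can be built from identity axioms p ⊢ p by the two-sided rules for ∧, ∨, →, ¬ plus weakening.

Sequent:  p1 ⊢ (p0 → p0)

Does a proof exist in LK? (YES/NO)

Derivation (root first):
[→R] p1 ⊢ (p0 → p0)
  [WL] p0, p1 ⊢ p0
    [Ax] p0 ⊢ p0

Result: YES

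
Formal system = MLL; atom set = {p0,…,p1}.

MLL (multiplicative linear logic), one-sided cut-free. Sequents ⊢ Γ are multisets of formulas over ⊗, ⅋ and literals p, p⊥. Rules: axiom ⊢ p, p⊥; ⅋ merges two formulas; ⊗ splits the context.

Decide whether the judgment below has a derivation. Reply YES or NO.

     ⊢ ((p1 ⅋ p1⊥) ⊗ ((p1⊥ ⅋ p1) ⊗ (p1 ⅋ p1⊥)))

Proof tree:
[⊗]  ⊢ ((p1 ⅋ p1⊥) ⊗ ((p1⊥ ⅋ p1) ⊗ (p1 ⅋ p1⊥)))
  [⅋]  ⊢ (p1 ⅋ p1⊥)
    [Ax]  ⊢ p1, p1⊥
  [⊗]  ⊢ ((p1⊥ ⅋ p1) ⊗ (p1 ⅋ p1⊥))
    [⅋]  ⊢ (p1⊥ ⅋ p1)
      [Ax]  ⊢ p1, p1⊥
    [⅋]  ⊢ (p1 ⅋ p1⊥)
      [Ax]  ⊢ p1, p1⊥

Result: YES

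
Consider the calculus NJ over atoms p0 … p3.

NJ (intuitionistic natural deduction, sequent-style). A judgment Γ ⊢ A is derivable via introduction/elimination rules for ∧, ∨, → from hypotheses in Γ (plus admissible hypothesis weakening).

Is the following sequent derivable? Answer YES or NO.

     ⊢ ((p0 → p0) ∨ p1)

Derivation (root first):
[∨I₁]  ⊢ ((p0 → p0) ∨ p1)
  [→I]  ⊢ (p0 → p0)
    [Ax] p0 ⊢ p0

Result: YES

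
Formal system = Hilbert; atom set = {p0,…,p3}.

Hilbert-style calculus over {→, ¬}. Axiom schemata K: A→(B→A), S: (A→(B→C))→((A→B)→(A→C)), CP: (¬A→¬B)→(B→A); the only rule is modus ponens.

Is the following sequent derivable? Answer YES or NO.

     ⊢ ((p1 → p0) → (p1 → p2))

Enumerate valuations to refute Γ ⊢ Δ:
  v=0000: Γ:[] Δ:[((p1 → p0) → (p1 → p2))=T] refutes=False
  v=0001: Γ:[] Δ:[((p1 → p0) → (p1 → p2))=T] refutes=False
  v=0010: Γ:[] Δ:[((p1 → p0) → (p1 → p2))=T] refutes=False
  v=0011: Γ:[] Δ:[((p1 → p0) → (p1 → p2))=T] refutes=False
  v=0100: Γ:[] Δ:[((p1 → p0) → (p1 → p2))=T] refutes=False
  v=0101: Γ:[] Δ:[((p1 → p0) → (p1 → p2))=T] refutes=False
  v=0110: Γ:[] Δ:[((p1 → p0) → (p1 → p2))=T] refutes=False
  v=0111: Γ:[] Δ:[((p1 → p0) → (p1 → p2))=T] refutes=False
  v=1000: Γ:[] Δ:[((p1 → p0) → (p1 → p2))=T] refutes=False
  v=1001: Γ:[] Δ:[((p1 → p0) → (p1 → p2))=T] refutes=False
  v=1010: Γ:[] Δ:[((p1 → p0) → (p1 → p2))=T] refutes=False
  v=1011: Γ:[] Δ:[((p1 → p0) → (p1 → p2))=T] refutes=False
  v=1100: Γ:[] Δ:[((p1 → p0) → (p1 → p2))=F] refutes=True  ← countermodel

Result: NO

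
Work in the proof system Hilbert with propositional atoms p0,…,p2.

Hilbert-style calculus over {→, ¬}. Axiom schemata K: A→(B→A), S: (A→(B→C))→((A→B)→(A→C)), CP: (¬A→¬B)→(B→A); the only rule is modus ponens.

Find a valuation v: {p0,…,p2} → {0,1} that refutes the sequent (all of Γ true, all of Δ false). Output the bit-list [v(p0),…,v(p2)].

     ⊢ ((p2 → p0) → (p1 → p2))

Search for a countermodel by truth-table:
  v=000: Γ:[] Δ:[((p2 → p0) → (p1 → p2))=T] refutes=False
  v=001: Γ:[] Δ:[((p2 → p0) → (p1 → p2))=T] refutes=False
  v=010: Γ:[] Δ:[((p2 → p0) → (p1 → p2))=F] refutes=True  ← countermodel

Result: [0, 1, 0]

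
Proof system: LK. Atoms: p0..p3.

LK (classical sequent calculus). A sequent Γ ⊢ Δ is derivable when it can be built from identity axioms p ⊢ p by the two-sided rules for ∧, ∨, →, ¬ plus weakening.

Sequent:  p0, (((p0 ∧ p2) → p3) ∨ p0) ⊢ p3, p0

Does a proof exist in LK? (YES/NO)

Proof tree:
[∨L] p0, (((p0 ∧ p2) → p3) ∨ p0) ⊢ p3, p0
  [→L] p0, ((p0 ∧ p2) → p3) ⊢ p3, p0
    [∧R] p0 ⊢ p0, (p0 ∧ p2)
      [Ax] p0 ⊢ p0
      [WR] p0 ⊢ p0, p2
        [Ax] p0 ⊢ p0
    [Ax] p3 ⊢ p3
  [Ax] p0 ⊢ p0

Result: YES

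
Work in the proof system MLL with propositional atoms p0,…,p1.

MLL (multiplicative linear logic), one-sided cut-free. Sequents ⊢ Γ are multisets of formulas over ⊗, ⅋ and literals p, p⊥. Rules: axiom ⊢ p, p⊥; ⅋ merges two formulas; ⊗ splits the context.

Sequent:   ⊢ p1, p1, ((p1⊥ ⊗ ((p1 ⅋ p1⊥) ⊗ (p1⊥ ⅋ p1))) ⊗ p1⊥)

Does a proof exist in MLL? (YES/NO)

Derivation trace:
[⊗]  ⊢ p1, p1, ((p1⊥ ⊗ ((p1 ⅋ p1⊥) ⊗ (p1⊥ ⅋ p1))) ⊗ p1⊥)
  [⊗]  ⊢ p1, (p1⊥ ⊗ ((p1 ⅋ p1⊥) ⊗ (p1⊥ ⅋ p1)))
    [Ax]  ⊢ p1, p1⊥
    [⊗]  ⊢ ((p1 ⅋ p1⊥) ⊗ (p1⊥ ⅋ p1))
      [⅋]  ⊢ (p1 ⅋ p1⊥)
        [Ax]  ⊢ p1, p1⊥
      [⅋]  ⊢ (p1⊥ ⅋ p1)
        [Ax]  ⊢ p1, p1⊥
  [Ax]  ⊢ p1, p1⊥

Result: YES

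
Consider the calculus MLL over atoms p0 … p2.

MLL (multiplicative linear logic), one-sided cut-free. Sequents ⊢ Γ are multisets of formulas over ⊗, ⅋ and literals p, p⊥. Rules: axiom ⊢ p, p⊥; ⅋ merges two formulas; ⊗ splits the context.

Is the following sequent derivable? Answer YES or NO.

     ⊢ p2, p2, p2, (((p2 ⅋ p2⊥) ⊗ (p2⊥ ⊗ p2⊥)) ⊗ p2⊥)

Derivation (root first):
[⊗]  ⊢ p2, p2, p2, (((p2 ⅋ p2⊥) ⊗ (p2⊥ ⊗ p2⊥)) ⊗ p2⊥)
  [⊗]  ⊢ p2, p2, ((p2 ⅋ p2⊥) ⊗ (p2⊥ ⊗ p2⊥))
    [⅋]  ⊢ (p2 ⅋ p2⊥)
      [Ax]  ⊢ p2, p2⊥
    [⊗]  ⊢ p2, p2, (p2⊥ ⊗ p2⊥)
      [Ax]  ⊢ p2, p2⊥
      [Ax]  ⊢ p2, p2⊥
  [Ax]  ⊢ p2, p2⊥

Result: YES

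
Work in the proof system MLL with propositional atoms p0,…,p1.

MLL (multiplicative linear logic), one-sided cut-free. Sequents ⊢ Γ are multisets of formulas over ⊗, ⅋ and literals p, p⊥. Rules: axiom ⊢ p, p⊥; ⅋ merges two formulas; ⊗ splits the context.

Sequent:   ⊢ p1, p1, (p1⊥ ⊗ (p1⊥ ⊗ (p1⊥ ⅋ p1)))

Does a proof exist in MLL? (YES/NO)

Derivation trace:
[⊗]  ⊢ p1, p1, (p1⊥ ⊗ (p1⊥ ⊗ (p1⊥ ⅋ p1)))
  [Ax]  ⊢ p1, p1⊥
  [⊗]  ⊢ p1, (p1⊥ ⊗ (p1⊥ ⅋ p1))
    [Ax]  ⊢ p1, p1⊥
    [⅋]  ⊢ (p1⊥ ⅋ p1)
      [Ax]  ⊢ p1, p1⊥

Result: YES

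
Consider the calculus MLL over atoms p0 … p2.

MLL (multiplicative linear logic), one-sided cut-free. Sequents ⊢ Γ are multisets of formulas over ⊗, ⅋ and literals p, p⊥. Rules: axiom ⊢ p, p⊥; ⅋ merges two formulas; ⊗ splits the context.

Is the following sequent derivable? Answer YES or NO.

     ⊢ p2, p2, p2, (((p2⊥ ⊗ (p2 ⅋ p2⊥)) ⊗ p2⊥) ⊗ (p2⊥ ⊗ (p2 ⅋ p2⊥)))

Proof tree:
[⊗]  ⊢ p2, p2, p2, (((p2⊥ ⊗ (p2 ⅋ p2⊥)) ⊗ p2⊥) ⊗ (p2⊥ ⊗ (p2 ⅋ p2⊥)))
  [⊗]  ⊢ p2, p2, ((p2⊥ ⊗ (p2 ⅋ p2⊥)) ⊗ p2⊥)
    [⊗]  ⊢ p2, (p2⊥ ⊗ (p2 ⅋ p2⊥))
      [Ax]  ⊢ p2, p2⊥
      [⅋]  ⊢ (p2 ⅋ p2⊥)
        [Ax]  ⊢ p2, p2⊥
    [Ax]  ⊢ p2, p2⊥
  [⊗]  ⊢ p2, (p2⊥ ⊗ (p2 ⅋ p2⊥))
    [Ax]  ⊢ p2, p2⊥
    [⅋]  ⊢ (p2 ⅋ p2⊥)
      [Ax]  ⊢ p2, p2⊥

Result: YES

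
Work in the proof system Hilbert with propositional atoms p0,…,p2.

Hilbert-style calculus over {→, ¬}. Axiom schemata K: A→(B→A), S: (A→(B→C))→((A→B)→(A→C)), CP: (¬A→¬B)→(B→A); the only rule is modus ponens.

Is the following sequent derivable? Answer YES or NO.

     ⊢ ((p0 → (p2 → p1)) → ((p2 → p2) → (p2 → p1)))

Enumerate valuations to refute Γ ⊢ Δ:
  v=000: Γ:[] Δ:[((p0 → (p2 → p1)) → ((p2 → p2) → (p2 → p1)))=T] refutes=False
  v=001: Γ:[] Δ:[((p0 → (p2 → p1)) → ((p2 → p2) → (p2 → p1)))=F] refutes=True  ← countermodel

Result: NO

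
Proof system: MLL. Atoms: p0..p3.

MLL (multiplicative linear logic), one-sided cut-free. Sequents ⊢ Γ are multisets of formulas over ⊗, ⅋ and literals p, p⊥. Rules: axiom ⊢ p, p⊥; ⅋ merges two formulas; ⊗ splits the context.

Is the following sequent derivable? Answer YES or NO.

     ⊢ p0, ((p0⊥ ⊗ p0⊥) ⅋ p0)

Derivation trace:
[⅋]  ⊢ p0, ((p0⊥ ⊗ p0⊥) ⅋ p0)
  [⊗]  ⊢ p0, p0, (p0⊥ ⊗ p0⊥)
    [Ax]  ⊢ p0, p0⊥
    [Ax]  ⊢ p0, p0⊥

Result: YES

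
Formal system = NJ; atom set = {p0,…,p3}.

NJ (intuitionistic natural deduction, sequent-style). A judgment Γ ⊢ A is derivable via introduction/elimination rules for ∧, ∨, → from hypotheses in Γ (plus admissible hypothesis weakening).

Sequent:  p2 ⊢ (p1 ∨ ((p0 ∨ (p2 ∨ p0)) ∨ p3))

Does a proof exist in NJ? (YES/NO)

Derivation (root first):
[∨I₂] p2 ⊢ (p1 ∨ ((p0 ∨ (p2 ∨ p0)) ∨ p3))
  [∨I₁] p2 ⊢ ((p0 ∨ (p2 ∨ p0)) ∨ p3)
    [∨I₂] p2 ⊢ (p0 ∨ (p2 ∨ p0))
      [∨I₁] p2 ⊢ (p2 ∨ p0)
        [Ax] p2 ⊢ p2

Result: YES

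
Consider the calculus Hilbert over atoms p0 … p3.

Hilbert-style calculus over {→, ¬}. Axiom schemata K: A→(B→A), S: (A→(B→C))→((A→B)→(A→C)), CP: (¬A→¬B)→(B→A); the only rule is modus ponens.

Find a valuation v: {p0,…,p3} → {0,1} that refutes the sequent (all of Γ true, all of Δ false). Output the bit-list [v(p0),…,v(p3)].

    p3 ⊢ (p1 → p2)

Enumerate valuations to refute Γ ⊢ Δ:
  v=0000: Γ:[p3=F] Δ:[(p1 → p2)=T] refutes=False
  v=0001: Γ:[p3=T] Δ:[(p1 → p2)=T] refutes=False
  v=0010: Γ:[p3=F] Δ:[(p1 → p2)=T] refutes=False
  v=0011: Γ:[p3=T] Δ:[(p1 → p2)=T] refutes=False
  v=0100: Γ:[p3=F] Δ:[(p1 → p2)=F] refutes=False
  v=0101: Γ:[p3=T] Δ:[(p1 → p2)=F] refutes=True  ← countermodel

Result: [0, 1, 0, 1]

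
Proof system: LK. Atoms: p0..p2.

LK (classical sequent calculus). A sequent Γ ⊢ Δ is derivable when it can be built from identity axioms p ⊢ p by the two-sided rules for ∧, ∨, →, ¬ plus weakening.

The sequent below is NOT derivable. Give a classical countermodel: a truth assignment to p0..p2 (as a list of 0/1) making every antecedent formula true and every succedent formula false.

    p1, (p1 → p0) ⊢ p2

Search for a countermodel by truth-table:
  v=000: Γ:[p1=F, (p1 → p0)=T] Δ:[p2=F] refutes=False
  v=001: Γ:[p1=F, (p1 → p0)=T] Δ:[p2=T] refutes=False
  v=010: Γ:[p1=T, (p1 → p0)=F] Δ:[p2=F] refutes=False
  v=011: Γ:[p1=T, (p1 → p0)=F] Δ:[p2=T] refutes=False
  v=100: Γ:[p1=F, (p1 → p0)=T] Δ:[p2=F] refutes=False
  v=101: Γ:[p1=F, (p1 → p0)=T] Δ:[p2=T] refutes=False
  v=110: Γ:[p1=T, (p1 → p0)=T] Δ:[p2=F] refutes=True  ← countermodel

Result: [1, 1, 0]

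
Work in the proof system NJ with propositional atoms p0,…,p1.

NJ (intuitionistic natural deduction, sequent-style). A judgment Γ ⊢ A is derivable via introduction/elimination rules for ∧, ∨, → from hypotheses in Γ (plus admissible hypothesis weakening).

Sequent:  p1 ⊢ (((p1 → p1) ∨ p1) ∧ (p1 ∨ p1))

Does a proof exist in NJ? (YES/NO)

Derivation trace:
[∧I] p1 ⊢ (((p1 → p1) ∨ p1) ∧ (p1 ∨ p1))
  [∨I₁] p1 ⊢ ((p1 → p1) ∨ p1)
    [→I] p1 ⊢ (p1 → p1)
      [Wk] p1, p1 ⊢ p1
        [Ax] p1 ⊢ p1
  [∨I₂] p1, p1 ⊢ (p1 ∨ p1)
    [Wk] p1, p1 ⊢ p1
      [Ax] p1 ⊢ p1

Result: YES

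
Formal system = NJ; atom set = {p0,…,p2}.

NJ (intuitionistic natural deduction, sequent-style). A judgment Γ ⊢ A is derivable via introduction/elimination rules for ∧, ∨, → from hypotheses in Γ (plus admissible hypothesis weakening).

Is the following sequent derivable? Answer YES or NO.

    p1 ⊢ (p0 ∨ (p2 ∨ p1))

Proof tree:
[∨I₂] p1 ⊢ (p0 ∨ (p2 ∨ p1))
  [∨I₂] p1 ⊢ (p2 ∨ p1)
    [Ax] p1 ⊢ p1

Result: YES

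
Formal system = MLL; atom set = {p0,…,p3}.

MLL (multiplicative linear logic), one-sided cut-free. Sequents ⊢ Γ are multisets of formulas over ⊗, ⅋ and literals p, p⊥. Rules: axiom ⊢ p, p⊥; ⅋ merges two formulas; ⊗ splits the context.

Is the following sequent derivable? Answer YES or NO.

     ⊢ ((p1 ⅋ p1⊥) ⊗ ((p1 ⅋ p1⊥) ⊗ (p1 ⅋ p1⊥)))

Proof tree:
[⊗]  ⊢ ((p1 ⅋ p1⊥) ⊗ ((p1 ⅋ p1⊥) ⊗ (p1 ⅋ p1⊥)))
  [⅋]  ⊢ (p1 ⅋ p1⊥)
    [Ax]  ⊢ p1, p1⊥
  [⊗]  ⊢ ((p1 ⅋ p1⊥) ⊗ (p1 ⅋ p1⊥))
    [⅋]  ⊢ (p1 ⅋ p1⊥)
      [Ax]  ⊢ p1, p1⊥
    [⅋]  ⊢ (p1 ⅋ p1⊥)
      [Ax]  ⊢ p1, p1⊥

Result: YES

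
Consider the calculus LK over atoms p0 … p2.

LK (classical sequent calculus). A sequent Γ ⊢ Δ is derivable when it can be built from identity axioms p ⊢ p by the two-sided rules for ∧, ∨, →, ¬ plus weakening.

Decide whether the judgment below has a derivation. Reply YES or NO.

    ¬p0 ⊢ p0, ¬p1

Search for a countermodel by truth-table:
  v=000: Γ:[¬p0=T] Δ:[p0=F, ¬p1=T] refutes=False
  v=001: Γ:[¬p0=T] Δ:[p0=F, ¬p1=T] refutes=False
  v=010: Γ:[¬p0=T] Δ:[p0=F, ¬p1=F] refutes=True  ← countermodel

Result: NO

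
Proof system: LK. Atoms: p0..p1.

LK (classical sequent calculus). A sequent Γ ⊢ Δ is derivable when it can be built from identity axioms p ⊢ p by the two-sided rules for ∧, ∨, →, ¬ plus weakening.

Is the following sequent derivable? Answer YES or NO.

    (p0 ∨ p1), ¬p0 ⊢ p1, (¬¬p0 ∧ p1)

Derivation (root first):
[∧R] (p0 ∨ p1), ¬p0 ⊢ p1, (¬¬p0 ∧ p1)
  [¬R] (p0 ∨ p1) ⊢ p1, ¬¬p0
    [¬L] (p0 ∨ p1), ¬p0 ⊢ p1
      [∨L] (p0 ∨ p1) ⊢ p1, p0
        [Ax] p0 ⊢ p0
        [Ax] p1 ⊢ p1
  [¬L] (p0 ∨ p1), ¬p0 ⊢ p1
    [∨L] (p0 ∨ p1) ⊢ p1, p0
      [Ax] p0 ⊢ p0
      [Ax] p1 ⊢ p1

Result: YES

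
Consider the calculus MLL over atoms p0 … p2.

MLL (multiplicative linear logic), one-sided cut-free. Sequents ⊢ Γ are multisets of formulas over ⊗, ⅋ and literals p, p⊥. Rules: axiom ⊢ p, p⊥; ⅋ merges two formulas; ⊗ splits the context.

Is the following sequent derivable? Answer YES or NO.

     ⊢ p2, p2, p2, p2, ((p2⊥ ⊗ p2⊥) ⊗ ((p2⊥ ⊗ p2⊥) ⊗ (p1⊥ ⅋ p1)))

Derivation (root first):
[⊗]  ⊢ p2, p2, p2, p2, ((p2⊥ ⊗ p2⊥) ⊗ ((p2⊥ ⊗ p2⊥) ⊗ (p1⊥ ⅋ p1)))
  [⊗]  ⊢ p2, p2, (p2⊥ ⊗ p2⊥)
    [Ax]  ⊢ p2, p2⊥
    [Ax]  ⊢ p2, p2⊥
  [⊗]  ⊢ p2, p2, ((p2⊥ ⊗ p2⊥) ⊗ (p1⊥ ⅋ p1))
    [⊗]  ⊢ p2, p2, (p2⊥ ⊗ p2⊥)
      [Ax]  ⊢ p2, p2⊥
      [Ax]  ⊢ p2, p2⊥
    [⅋]  ⊢ (p1⊥ ⅋ p1)
      [Ax]  ⊢ p1, p1⊥

Result: YES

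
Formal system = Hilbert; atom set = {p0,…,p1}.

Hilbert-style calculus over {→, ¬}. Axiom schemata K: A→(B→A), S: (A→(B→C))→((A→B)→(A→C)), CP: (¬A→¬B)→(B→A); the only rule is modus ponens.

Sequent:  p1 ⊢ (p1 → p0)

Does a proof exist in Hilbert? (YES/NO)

Truth-table refutation:
  v=00: Γ:[p1=F] Δ:[(p1 → p0)=T] refutes=False
  v=01: Γ:[p1=T] Δ:[(p1 → p0)=F] refutes=True  ← countermodel

Result: NO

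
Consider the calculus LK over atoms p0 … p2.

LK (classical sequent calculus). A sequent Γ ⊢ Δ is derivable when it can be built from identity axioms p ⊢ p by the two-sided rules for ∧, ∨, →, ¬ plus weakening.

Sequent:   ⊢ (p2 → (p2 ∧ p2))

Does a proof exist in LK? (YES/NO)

Proof tree:
[→R]  ⊢ (p2 → (p2 ∧ p2))
  [∧R] p2 ⊢ (p2 ∧ p2)
    [Ax] p2 ⊢ p2
    [Ax] p2 ⊢ p2

Result: YES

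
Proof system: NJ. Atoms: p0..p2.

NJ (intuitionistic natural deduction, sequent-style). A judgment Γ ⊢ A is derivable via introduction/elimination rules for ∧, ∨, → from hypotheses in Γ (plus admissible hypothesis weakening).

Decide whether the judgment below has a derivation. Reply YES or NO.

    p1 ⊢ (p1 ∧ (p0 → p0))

Proof tree:
[∧I] p1 ⊢ (p1 ∧ (p0 → p0))
  [Ax] p1 ⊢ p1
  [→I]  ⊢ (p0 → p0)
    [Ax] p0 ⊢ p0

Result: YES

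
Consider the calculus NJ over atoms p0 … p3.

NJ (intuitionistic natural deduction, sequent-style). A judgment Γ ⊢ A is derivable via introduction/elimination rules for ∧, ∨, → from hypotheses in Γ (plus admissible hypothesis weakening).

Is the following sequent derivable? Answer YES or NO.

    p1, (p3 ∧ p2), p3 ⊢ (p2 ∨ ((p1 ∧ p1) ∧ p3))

Proof tree:
[∨I₂] p1, (p3 ∧ p2), p3 ⊢ (p2 ∨ ((p1 ∧ p1) ∧ p3))
  [∧I] p1, (p3 ∧ p2), p3 ⊢ ((p1 ∧ p1) ∧ p3)
    [Wk] p1, (p3 ∧ p2) ⊢ (p1 ∧ p1)
      [∧I] p1 ⊢ (p1 ∧ p1)
        [Ax] p1 ⊢ p1
        [Ax] p1 ⊢ p1
    [Ax] p3 ⊢ p3

Result: YES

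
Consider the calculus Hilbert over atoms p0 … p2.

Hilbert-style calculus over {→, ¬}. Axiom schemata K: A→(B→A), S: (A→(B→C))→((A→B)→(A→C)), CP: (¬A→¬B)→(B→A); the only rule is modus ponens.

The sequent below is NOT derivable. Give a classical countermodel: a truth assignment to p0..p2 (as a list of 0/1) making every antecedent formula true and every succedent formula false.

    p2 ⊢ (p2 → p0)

Truth-table refutation:
  v=000: Γ:[p2=F] Δ:[(p2 → p0)=T] refutes=False
  v=001: Γ:[p2=T] Δ:[(p2 → p0)=F] refutes=True  ← countermodel

Result: [0, 0, 1]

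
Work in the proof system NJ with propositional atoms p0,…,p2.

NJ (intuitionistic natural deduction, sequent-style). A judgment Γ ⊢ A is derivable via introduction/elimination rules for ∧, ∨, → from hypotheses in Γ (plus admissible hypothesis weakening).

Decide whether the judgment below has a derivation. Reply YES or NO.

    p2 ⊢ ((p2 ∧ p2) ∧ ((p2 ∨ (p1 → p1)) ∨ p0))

Derivation (root first):
[∧I] p2 ⊢ ((p2 ∧ p2) ∧ ((p2 ∨ (p1 → p1)) ∨ p0))
  [∧I] p2 ⊢ (p2 ∧ p2)
    [Ax] p2 ⊢ p2
    [Ax] p2 ⊢ p2
  [∨I₁]  ⊢ ((p2 ∨ (p1 → p1)) ∨ p0)
    [∨I₂]  ⊢ (p2 ∨ (p1 → p1))
      [→I]  ⊢ (p1 → p1)
        [Ax] p1 ⊢ p1

Result: YES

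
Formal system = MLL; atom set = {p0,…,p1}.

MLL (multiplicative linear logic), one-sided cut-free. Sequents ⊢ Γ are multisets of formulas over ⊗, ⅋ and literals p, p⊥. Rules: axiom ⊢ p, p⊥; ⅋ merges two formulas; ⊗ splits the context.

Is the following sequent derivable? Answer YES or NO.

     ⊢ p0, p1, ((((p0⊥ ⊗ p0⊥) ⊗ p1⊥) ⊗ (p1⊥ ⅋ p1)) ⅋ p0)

Derivation trace:
[⅋]  ⊢ p0, p1, ((((p0⊥ ⊗ p0⊥) ⊗ p1⊥) ⊗ (p1⊥ ⅋ p1)) ⅋ p0)
  [⊗]  ⊢ p0, p0, p1, (((p0⊥ ⊗ p0⊥) ⊗ p1⊥) ⊗ (p1⊥ ⅋ p1))
    [⊗]  ⊢ p0, p0, p1, ((p0⊥ ⊗ p0⊥) ⊗ p1⊥)
      [⊗]  ⊢ p0, p0, (p0⊥ ⊗ p0⊥)
        [Ax]  ⊢ p0, p0⊥
        [Ax]  ⊢ p0, p0⊥
      [Ax]  ⊢ p1, p1⊥
    [⅋]  ⊢ (p1⊥ ⅋ p1)
      [Ax]  ⊢ p1, p1⊥

Result: YES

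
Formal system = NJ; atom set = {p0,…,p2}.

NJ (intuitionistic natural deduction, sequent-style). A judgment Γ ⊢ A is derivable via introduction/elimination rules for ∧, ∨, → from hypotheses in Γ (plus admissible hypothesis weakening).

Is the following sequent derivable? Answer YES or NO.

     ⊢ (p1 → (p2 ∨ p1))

Derivation trace:
[→I]  ⊢ (p1 → (p2 ∨ p1))
  [∨I₂] p1 ⊢ (p2 ∨ p1)
    [Ax] p1 ⊢ p1

Result: YES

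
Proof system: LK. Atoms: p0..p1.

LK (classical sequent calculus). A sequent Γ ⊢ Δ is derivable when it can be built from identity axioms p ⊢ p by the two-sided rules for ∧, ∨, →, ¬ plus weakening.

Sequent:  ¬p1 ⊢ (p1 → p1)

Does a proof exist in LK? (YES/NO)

Derivation trace:
[¬L] ¬p1 ⊢ (p1 → p1)
  [WR]  ⊢ (p1 → p1), p1
    [→R]  ⊢ (p1 → p1)
      [Ax] p1 ⊢ p1

Result: YES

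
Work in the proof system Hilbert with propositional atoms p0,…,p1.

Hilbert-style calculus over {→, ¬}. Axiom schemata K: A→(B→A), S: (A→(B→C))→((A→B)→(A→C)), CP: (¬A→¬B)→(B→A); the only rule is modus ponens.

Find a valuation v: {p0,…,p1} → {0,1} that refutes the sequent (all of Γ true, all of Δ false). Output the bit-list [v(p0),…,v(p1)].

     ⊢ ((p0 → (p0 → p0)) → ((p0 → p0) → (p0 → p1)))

Enumerate valuations to refute Γ ⊢ Δ:
  v=00: Γ:[] Δ:[((p0 → (p0 → p0)) → ((p0 → p0) → (p0 → p1)))=T] refutes=False
  v=01: Γ:[] Δ:[((p0 → (p0 → p0)) → ((p0 → p0) → (p0 → p1)))=T] refutes=False
  v=10: Γ:[] Δ:[((p0 → (p0 → p0)) → ((p0 → p0) → (p0 → p1)))=F] refutes=True  ← countermodel

Result: [1, 0]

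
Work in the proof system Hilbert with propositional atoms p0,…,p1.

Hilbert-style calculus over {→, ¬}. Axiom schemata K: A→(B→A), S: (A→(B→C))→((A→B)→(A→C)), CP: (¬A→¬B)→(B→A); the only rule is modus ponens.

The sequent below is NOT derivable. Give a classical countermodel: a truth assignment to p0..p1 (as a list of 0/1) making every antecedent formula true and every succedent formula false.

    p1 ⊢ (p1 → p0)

Search for a countermodel by truth-table:
  v=00: Γ:[p1=F] Δ:[(p1 → p0)=T] refutes=False
  v=01: Γ:[p1=T] Δ:[(p1 → p0)=F] refutes=True  ← countermodel

Result: [0, 1]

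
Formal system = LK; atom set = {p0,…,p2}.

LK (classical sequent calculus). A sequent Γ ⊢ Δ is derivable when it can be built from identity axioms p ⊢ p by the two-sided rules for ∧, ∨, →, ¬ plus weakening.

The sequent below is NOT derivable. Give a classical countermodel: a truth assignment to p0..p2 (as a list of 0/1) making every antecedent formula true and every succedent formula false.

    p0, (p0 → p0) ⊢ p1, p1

Enumerate valuations to refute Γ ⊢ Δ:
  v=000: Γ:[p0=F, (p0 → p0)=T] Δ:[p1=F, p1=F] refutes=False
  v=001: Γ:[p0=F, (p0 → p0)=T] Δ:[p1=F, p1=F] refutes=False
  v=010: Γ:[p0=F, (p0 → p0)=T] Δ:[p1=T, p1=T] refutes=False
  v=011: Γ:[p0=F, (p0 → p0)=T] Δ:[p1=T, p1=T] refutes=False
  v=100: Γ:[p0=T, (p0 → p0)=T] Δ:[p1=F, p1=F] refutes=True  ← countermodel

Result: [1, 0, 0]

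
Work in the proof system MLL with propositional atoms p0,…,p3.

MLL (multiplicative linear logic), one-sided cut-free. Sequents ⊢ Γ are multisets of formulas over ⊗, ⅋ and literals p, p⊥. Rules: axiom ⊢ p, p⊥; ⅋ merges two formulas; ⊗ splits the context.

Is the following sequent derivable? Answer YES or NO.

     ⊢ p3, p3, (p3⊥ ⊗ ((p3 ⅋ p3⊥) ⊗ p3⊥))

Derivation (root first):
[⊗]  ⊢ p3, p3, (p3⊥ ⊗ ((p3 ⅋ p3⊥) ⊗ p3⊥))
  [Ax]  ⊢ p3, p3⊥
  [⊗]  ⊢ p3, ((p3 ⅋ p3⊥) ⊗ p3⊥)
    [⅋]  ⊢ (p3 ⅋ p3⊥)
      [Ax]  ⊢ p3, p3⊥
    [Ax]  ⊢ p3, p3⊥

Result: YES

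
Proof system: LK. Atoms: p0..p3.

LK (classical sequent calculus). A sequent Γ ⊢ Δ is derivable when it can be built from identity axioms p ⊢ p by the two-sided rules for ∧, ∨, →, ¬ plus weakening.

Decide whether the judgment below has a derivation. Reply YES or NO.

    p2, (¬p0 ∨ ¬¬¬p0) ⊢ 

Enumerate valuations to refute Γ ⊢ Δ:
  v=0000: Γ:[p2=F, (¬p0 ∨ ¬¬¬p0)=T] Δ:[] refutes=False
  v=0001: Γ:[p2=F, (¬p0 ∨ ¬¬¬p0)=T] Δ:[] refutes=False
  v=0010: Γ:[p2=T, (¬p0 ∨ ¬¬¬p0)=T] Δ:[] refutes=True  ← countermodel

Result: NO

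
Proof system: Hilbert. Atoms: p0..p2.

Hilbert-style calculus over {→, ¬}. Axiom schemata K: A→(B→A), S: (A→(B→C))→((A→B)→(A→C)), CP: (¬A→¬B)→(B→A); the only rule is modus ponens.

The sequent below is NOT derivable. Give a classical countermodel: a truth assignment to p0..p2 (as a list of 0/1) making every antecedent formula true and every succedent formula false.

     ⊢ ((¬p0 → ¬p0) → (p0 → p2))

Truth-table refutation:
  v=000: Γ:[] Δ:[((¬p0 → ¬p0) → (p0 → p2))=T] refutes=False
  v=001: Γ:[] Δ:[((¬p0 → ¬p0) → (p0 → p2))=T] refutes=False
  v=010: Γ:[] Δ:[((¬p0 → ¬p0) → (p0 → p2))=T] refutes=False
  v=011: Γ:[] Δ:[((¬p0 → ¬p0) → (p0 → p2))=T] refutes=False
  v=100: Γ:[] Δ:[((¬p0 → ¬p0) → (p0 → p2))=F] refutes=True  ← countermodel

Result: [1, 0, 0]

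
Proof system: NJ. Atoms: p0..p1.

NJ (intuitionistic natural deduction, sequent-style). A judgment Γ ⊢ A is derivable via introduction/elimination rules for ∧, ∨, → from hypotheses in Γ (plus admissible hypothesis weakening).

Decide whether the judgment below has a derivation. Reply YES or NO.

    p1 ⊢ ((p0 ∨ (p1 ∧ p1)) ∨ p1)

Derivation trace:
[∨I₁] p1 ⊢ ((p0 ∨ (p1 ∧ p1)) ∨ p1)
  [∨I₂] p1 ⊢ (p0 ∨ (p1 ∧ p1))
    [∧I] p1 ⊢ (p1 ∧ p1)
      [Ax] p1 ⊢ p1
      [Ax] p1 ⊢ p1

Result: YES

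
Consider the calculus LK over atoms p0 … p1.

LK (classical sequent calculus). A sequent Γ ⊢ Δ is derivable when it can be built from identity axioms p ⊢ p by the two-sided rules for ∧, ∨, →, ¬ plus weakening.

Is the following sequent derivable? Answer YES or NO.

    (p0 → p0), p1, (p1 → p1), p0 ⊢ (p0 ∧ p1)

Derivation (root first):
[∧R] (p0 → p0), p1, (p1 → p1), p0 ⊢ (p0 ∧ p1)
  [→L] p0, (p0 → p0) ⊢ p0
    [Ax] p0 ⊢ p0
    [Ax] p0 ⊢ p0
  [→L] p1, (p1 → p1) ⊢ p1
    [Ax] p1 ⊢ p1
    [Ax] p1 ⊢ p1

Result: YES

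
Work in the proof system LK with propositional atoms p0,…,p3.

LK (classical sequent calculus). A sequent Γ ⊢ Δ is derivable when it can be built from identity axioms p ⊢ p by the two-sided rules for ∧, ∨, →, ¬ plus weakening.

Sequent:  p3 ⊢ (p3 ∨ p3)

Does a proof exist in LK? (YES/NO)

Proof tree:
[∨R] p3 ⊢ (p3 ∨ p3)
  [WR] p3 ⊢ p3, p3
    [Ax] p3 ⊢ p3

Result: YES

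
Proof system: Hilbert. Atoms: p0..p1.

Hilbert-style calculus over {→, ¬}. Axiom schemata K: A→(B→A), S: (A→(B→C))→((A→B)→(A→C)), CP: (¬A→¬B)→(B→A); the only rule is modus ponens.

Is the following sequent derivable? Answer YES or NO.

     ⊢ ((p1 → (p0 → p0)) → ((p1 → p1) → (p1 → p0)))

Search for a countermodel by truth-table:
  v=00: Γ:[] Δ:[((p1 → (p0 → p0)) → ((p1 → p1) → (p1 → p0)))=T] refutes=False
  v=01: Γ:[] Δ:[((p1 → (p0 → p0)) → ((p1 → p1) → (p1 → p0)))=F] refutes=True  ← countermodel

Result: NO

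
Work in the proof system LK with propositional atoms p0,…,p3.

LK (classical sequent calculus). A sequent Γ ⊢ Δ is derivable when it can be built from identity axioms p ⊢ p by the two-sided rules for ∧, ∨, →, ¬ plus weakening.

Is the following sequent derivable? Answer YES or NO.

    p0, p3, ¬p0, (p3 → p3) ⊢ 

Proof tree:
[→L] p0, p3, ¬p0, (p3 → p3) ⊢ 
  [Ax] p3 ⊢ p3
  [WL] p0, ¬p0, p3 ⊢ 
    [¬L] p0, ¬p0 ⊢ 
      [Ax] p0 ⊢ p0

Result: YES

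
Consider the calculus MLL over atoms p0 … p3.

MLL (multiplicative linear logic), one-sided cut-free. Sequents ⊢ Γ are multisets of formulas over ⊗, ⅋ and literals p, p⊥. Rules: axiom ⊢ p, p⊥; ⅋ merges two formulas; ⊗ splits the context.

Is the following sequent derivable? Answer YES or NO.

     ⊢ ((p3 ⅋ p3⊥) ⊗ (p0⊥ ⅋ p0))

Derivation (root first):
[⊗]  ⊢ ((p3 ⅋ p3⊥) ⊗ (p0⊥ ⅋ p0))
  [⅋]  ⊢ (p3 ⅋ p3⊥)
    [Ax]  ⊢ p3, p3⊥
  [⅋]  ⊢ (p0⊥ ⅋ p0)
    [Ax]  ⊢ p0, p0⊥

Result: YES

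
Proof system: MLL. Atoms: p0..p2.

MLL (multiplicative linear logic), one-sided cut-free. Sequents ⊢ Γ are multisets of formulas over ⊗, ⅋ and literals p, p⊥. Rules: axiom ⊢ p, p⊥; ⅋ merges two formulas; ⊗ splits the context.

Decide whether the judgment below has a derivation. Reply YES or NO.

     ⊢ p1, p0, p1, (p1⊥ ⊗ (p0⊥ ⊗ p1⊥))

Derivation trace:
[⊗]  ⊢ p1, p0, p1, (p1⊥ ⊗ (p0⊥ ⊗ p1⊥))
  [Ax]  ⊢ p1, p1⊥
  [⊗]  ⊢ p0, p1, (p0⊥ ⊗ p1⊥)
    [Ax]  ⊢ p0, p0⊥
    [Ax]  ⊢ p1, p1⊥

Result: YES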